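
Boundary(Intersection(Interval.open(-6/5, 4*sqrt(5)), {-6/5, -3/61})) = {-3/61}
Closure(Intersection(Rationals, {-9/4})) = {-9/4}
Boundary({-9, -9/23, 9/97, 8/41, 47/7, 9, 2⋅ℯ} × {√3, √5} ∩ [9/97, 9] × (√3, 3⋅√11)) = {9/97, 8/41, 47/7, 9, 2⋅ℯ} × {√5}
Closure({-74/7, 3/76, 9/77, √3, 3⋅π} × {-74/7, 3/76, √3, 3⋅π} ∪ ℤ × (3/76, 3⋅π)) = (ℤ × [3/76, 3⋅π]) ∪ ({-74/7, 3/76, 9/77, √3, 3⋅π} × {-74/7, 3/76, √3, 3⋅π})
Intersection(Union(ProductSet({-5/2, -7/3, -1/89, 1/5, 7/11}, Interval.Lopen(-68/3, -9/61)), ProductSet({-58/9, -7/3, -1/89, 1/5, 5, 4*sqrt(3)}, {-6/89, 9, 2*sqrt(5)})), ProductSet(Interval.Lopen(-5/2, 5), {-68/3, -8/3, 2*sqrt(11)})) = ProductSet({-7/3, -1/89, 1/5, 7/11}, {-8/3})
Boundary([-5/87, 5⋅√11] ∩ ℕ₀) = {0, 1, …, 16}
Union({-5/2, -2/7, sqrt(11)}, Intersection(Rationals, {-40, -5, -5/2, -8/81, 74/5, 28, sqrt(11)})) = {-40, -5, -5/2, -2/7, -8/81, 74/5, 28, sqrt(11)}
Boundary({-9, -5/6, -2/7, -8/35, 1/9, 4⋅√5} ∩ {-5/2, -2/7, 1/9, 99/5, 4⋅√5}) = {-2/7, 1/9, 4⋅√5}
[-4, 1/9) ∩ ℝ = [-4, 1/9)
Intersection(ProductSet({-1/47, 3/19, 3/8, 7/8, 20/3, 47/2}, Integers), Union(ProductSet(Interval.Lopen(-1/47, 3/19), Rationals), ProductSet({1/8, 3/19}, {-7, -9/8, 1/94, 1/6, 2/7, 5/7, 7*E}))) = ProductSet({3/19}, Integers)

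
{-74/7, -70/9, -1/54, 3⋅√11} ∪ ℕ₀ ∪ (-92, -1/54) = (-92, -1/54] ∪ ℕ₀ ∪ {3⋅√11}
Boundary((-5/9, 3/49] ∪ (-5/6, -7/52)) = {-5/6, 3/49}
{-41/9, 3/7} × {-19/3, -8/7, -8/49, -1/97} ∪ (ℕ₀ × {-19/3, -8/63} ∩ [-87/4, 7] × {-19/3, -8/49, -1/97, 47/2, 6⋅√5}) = ({0, 1, …, 7} × {-19/3}) ∪ ({-41/9, 3/7} × {-19/3, -8/7, -8/49, -1/97})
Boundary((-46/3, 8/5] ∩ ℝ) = {-46/3, 8/5}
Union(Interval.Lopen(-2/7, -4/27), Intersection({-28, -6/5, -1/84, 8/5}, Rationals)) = Union({-28, -6/5, -1/84, 8/5}, Interval.Lopen(-2/7, -4/27))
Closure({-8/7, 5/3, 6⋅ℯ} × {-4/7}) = {-8/7, 5/3, 6⋅ℯ} × {-4/7}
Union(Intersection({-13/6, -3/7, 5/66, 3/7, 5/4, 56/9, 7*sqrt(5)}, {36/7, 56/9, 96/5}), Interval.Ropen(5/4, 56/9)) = Interval(5/4, 56/9)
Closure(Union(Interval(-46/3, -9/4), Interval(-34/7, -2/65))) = Interval(-46/3, -2/65)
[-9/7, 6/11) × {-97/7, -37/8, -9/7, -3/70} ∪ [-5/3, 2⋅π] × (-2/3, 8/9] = ([-9/7, 6/11) × {-97/7, -37/8, -9/7, -3/70}) ∪ ([-5/3, 2⋅π] × (-2/3, 8/9])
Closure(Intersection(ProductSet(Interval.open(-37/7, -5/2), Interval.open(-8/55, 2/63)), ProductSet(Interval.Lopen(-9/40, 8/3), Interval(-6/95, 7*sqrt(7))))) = EmptySet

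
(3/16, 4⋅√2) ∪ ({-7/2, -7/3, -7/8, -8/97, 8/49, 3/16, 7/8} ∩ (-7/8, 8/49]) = {-8/97, 8/49} ∪ (3/16, 4⋅√2)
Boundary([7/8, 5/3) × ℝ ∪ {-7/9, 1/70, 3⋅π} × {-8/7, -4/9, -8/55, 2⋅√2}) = ({7/8, 5/3} × ℝ) ∪ ({-7/9, 1/70, 3⋅π} × {-8/7, -4/9, -8/55, 2⋅√2})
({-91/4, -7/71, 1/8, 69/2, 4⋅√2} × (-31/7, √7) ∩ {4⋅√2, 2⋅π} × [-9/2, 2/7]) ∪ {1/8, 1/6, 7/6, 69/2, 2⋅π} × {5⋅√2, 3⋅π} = ({4⋅√2} × (-31/7, 2/7]) ∪ ({1/8, 1/6, 7/6, 69/2, 2⋅π} × {5⋅√2, 3⋅π})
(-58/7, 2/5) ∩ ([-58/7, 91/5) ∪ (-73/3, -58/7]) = (-58/7, 2/5)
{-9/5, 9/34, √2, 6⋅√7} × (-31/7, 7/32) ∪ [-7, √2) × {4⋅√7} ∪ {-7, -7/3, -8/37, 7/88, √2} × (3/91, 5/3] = ({-7, -7/3, -8/37, 7/88, √2} × (3/91, 5/3]) ∪ ([-7, √2) × {4⋅√7}) ∪ ({-9/5, 9/34, √2, 6⋅√7} × (-31/7, 7/32))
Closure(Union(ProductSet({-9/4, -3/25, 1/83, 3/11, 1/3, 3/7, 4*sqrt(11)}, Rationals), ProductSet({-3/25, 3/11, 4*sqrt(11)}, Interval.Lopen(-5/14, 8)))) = ProductSet({-9/4, -3/25, 1/83, 3/11, 1/3, 3/7, 4*sqrt(11)}, Reals)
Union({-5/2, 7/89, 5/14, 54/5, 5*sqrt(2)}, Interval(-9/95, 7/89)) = Union({-5/2, 5/14, 54/5, 5*sqrt(2)}, Interval(-9/95, 7/89))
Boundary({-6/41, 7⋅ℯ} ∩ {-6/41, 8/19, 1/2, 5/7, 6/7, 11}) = {-6/41}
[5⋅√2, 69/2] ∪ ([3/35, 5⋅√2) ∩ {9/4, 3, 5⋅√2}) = {9/4, 3} ∪ [5⋅√2, 69/2]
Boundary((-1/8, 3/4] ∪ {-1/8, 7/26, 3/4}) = {-1/8, 3/4}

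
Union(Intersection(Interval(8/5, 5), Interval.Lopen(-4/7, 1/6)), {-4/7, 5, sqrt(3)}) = {-4/7, 5, sqrt(3)}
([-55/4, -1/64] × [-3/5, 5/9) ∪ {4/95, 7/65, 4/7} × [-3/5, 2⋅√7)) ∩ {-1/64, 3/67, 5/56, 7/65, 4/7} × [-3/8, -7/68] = {-1/64, 7/65, 4/7} × [-3/8, -7/68]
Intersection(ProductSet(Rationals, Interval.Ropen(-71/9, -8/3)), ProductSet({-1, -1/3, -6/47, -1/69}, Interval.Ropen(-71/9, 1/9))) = ProductSet({-1, -1/3, -6/47, -1/69}, Interval.Ropen(-71/9, -8/3))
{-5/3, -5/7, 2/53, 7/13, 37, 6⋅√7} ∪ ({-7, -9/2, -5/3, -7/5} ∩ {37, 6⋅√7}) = {-5/3, -5/7, 2/53, 7/13, 37, 6⋅√7}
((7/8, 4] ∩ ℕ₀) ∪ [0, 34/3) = [0, 34/3) ∪ {1, 2, 3, 4}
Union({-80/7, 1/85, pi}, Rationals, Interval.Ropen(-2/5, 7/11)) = Union({pi}, Interval(-2/5, 7/11), Rationals)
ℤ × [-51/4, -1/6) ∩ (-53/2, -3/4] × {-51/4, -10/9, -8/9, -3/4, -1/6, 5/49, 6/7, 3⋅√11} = {-26, -25, …, -1} × {-51/4, -10/9, -8/9, -3/4}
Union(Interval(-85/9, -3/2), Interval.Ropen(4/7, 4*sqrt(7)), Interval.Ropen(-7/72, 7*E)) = Union(Interval(-85/9, -3/2), Interval.Ropen(-7/72, 7*E))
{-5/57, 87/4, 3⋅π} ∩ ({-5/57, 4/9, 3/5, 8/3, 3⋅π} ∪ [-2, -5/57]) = {-5/57, 3⋅π}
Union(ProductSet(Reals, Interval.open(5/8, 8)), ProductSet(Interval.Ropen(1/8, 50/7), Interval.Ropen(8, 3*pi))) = Union(ProductSet(Interval.Ropen(1/8, 50/7), Interval.Ropen(8, 3*pi)), ProductSet(Reals, Interval.open(5/8, 8)))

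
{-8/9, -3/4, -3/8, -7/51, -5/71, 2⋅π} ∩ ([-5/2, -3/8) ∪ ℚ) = {-8/9, -3/4, -3/8, -7/51, -5/71}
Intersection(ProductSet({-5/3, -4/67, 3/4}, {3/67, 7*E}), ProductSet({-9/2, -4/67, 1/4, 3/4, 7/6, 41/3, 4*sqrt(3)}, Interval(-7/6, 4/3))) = ProductSet({-4/67, 3/4}, {3/67})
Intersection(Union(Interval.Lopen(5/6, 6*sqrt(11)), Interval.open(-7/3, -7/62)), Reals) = Union(Interval.open(-7/3, -7/62), Interval.Lopen(5/6, 6*sqrt(11)))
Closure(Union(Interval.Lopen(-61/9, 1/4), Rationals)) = Union(Interval(-oo, oo), Rationals)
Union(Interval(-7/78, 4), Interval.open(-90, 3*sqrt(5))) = Interval.open(-90, 3*sqrt(5))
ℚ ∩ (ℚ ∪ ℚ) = ℚ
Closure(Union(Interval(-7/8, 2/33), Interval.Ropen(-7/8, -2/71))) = Interval(-7/8, 2/33)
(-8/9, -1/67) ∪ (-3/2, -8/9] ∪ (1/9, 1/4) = (-3/2, -1/67) ∪ (1/9, 1/4)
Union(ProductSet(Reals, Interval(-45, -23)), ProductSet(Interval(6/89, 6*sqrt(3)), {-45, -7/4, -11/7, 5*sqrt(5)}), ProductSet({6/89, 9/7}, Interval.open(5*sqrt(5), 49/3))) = Union(ProductSet({6/89, 9/7}, Interval.open(5*sqrt(5), 49/3)), ProductSet(Interval(6/89, 6*sqrt(3)), {-45, -7/4, -11/7, 5*sqrt(5)}), ProductSet(Reals, Interval(-45, -23)))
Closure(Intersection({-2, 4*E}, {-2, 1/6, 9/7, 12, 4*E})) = {-2, 4*E}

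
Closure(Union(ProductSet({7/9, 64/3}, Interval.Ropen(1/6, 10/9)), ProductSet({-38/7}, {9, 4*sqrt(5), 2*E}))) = Union(ProductSet({-38/7}, {9, 4*sqrt(5), 2*E}), ProductSet({7/9, 64/3}, Interval(1/6, 10/9)))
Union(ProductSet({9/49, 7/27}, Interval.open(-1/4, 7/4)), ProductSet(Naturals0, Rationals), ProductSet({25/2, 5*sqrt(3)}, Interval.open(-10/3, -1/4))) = Union(ProductSet({9/49, 7/27}, Interval.open(-1/4, 7/4)), ProductSet({25/2, 5*sqrt(3)}, Interval.open(-10/3, -1/4)), ProductSet(Naturals0, Rationals))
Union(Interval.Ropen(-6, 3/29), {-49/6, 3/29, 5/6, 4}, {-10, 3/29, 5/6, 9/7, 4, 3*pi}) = Union({-10, -49/6, 5/6, 9/7, 4, 3*pi}, Interval(-6, 3/29))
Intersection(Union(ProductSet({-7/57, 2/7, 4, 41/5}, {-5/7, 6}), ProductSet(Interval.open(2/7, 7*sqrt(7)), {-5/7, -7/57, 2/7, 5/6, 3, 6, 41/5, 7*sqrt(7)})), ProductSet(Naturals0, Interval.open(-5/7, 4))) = ProductSet(Range(1, 19, 1), {-7/57, 2/7, 5/6, 3})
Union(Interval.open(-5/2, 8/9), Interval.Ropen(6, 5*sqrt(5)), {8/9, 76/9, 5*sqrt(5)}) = Union(Interval.Lopen(-5/2, 8/9), Interval(6, 5*sqrt(5)))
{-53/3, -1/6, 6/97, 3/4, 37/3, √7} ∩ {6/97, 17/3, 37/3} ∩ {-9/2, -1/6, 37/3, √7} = {37/3}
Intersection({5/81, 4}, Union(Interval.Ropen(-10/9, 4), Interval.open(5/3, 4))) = {5/81}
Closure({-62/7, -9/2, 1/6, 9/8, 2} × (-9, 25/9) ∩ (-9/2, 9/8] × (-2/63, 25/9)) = {1/6, 9/8} × [-2/63, 25/9]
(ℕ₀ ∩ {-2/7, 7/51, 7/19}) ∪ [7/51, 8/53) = [7/51, 8/53)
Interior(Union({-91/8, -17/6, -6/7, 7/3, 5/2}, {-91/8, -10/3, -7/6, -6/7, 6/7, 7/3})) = EmptySet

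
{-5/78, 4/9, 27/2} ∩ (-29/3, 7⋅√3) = {-5/78, 4/9}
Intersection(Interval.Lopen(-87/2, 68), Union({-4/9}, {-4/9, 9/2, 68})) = {-4/9, 9/2, 68}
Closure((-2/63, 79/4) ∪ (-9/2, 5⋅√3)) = [-9/2, 79/4]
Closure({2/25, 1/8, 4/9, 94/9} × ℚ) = {2/25, 1/8, 4/9, 94/9} × ℝ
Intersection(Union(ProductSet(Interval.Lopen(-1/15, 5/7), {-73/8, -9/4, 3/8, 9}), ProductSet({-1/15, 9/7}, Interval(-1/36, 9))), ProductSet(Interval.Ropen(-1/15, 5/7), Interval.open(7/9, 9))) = ProductSet({-1/15}, Interval.open(7/9, 9))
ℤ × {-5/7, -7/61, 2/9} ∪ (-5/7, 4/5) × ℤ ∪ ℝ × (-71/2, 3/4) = ((-5/7, 4/5) × ℤ) ∪ (ℝ × (-71/2, 3/4))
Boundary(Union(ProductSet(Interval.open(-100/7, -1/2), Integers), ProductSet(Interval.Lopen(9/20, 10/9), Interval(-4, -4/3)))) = Union(ProductSet({9/20, 10/9}, Interval(-4, -4/3)), ProductSet(Interval(-100/7, -1/2), Integers), ProductSet(Interval(9/20, 10/9), {-4, -4/3}))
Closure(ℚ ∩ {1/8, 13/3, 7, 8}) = {1/8, 13/3, 7, 8}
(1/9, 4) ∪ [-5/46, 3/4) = [-5/46, 4)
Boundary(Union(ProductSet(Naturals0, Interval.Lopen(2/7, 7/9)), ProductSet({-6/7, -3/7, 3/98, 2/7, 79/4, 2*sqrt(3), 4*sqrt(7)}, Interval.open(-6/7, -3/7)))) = Union(ProductSet({-6/7, -3/7, 3/98, 2/7, 79/4, 2*sqrt(3), 4*sqrt(7)}, Interval(-6/7, -3/7)), ProductSet(Naturals0, Interval(2/7, 7/9)))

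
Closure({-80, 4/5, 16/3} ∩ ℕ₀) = ∅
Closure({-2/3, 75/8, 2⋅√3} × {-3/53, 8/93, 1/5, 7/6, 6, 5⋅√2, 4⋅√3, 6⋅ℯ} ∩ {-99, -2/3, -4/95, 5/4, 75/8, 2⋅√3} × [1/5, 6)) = {-2/3, 75/8, 2⋅√3} × {1/5, 7/6}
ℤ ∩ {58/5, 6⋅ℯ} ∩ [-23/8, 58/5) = ∅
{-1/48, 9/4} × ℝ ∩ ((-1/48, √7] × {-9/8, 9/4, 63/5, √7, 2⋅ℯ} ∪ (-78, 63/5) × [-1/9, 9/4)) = ({-1/48, 9/4} × [-1/9, 9/4)) ∪ ({9/4} × {-9/8, 9/4, 63/5, √7, 2⋅ℯ})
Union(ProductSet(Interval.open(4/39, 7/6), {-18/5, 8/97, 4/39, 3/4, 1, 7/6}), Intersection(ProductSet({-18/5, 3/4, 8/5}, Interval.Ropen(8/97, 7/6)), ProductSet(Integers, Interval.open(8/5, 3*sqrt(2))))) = ProductSet(Interval.open(4/39, 7/6), {-18/5, 8/97, 4/39, 3/4, 1, 7/6})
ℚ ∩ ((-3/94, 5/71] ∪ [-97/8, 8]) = ℚ ∩ [-97/8, 8]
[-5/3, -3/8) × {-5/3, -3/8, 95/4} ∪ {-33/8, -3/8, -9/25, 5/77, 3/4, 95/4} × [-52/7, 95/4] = ([-5/3, -3/8) × {-5/3, -3/8, 95/4}) ∪ ({-33/8, -3/8, -9/25, 5/77, 3/4, 95/4} × [-52/7, 95/4])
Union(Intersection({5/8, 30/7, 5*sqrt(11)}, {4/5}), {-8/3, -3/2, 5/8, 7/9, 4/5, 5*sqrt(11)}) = {-8/3, -3/2, 5/8, 7/9, 4/5, 5*sqrt(11)}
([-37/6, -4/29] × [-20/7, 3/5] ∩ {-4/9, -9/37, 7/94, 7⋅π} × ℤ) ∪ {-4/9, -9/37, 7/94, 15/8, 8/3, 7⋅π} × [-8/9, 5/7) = ({-4/9, -9/37} × {-2, -1, 0}) ∪ ({-4/9, -9/37, 7/94, 15/8, 8/3, 7⋅π} × [-8/9, 5/7))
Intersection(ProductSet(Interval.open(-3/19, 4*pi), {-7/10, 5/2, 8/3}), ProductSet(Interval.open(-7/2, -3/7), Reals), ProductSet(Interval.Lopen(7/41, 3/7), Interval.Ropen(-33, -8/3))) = EmptySet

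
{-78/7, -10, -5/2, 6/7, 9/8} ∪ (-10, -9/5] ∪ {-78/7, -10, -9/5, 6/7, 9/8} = {-78/7, 6/7, 9/8} ∪ [-10, -9/5]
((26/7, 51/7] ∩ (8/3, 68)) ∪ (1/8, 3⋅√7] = (1/8, 3⋅√7]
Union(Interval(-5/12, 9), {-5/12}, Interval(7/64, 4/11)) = Interval(-5/12, 9)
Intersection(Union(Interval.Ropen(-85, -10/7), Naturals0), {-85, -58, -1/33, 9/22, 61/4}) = {-85, -58}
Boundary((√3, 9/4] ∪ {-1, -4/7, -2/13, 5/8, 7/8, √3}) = {-1, -4/7, -2/13, 5/8, 7/8, 9/4, √3}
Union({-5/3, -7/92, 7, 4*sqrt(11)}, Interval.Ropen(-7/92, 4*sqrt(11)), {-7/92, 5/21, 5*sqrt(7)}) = Union({-5/3}, Interval(-7/92, 4*sqrt(11)))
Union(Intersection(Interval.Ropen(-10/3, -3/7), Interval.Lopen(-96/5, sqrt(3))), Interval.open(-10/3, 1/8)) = Interval.Ropen(-10/3, 1/8)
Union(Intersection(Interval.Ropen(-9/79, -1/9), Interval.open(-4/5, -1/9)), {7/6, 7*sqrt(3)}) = Union({7/6, 7*sqrt(3)}, Interval.Ropen(-9/79, -1/9))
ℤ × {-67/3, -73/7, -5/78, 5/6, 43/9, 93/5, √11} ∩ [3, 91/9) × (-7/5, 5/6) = {3, 4, …, 10} × {-5/78}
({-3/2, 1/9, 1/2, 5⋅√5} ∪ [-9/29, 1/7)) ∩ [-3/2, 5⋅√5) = {-3/2, 1/2} ∪ [-9/29, 1/7)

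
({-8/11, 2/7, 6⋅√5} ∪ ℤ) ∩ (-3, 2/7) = {-2, -1, 0} ∪ {-8/11}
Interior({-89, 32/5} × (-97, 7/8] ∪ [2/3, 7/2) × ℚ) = ∅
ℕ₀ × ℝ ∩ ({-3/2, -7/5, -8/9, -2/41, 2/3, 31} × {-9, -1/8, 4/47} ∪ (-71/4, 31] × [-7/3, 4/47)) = ({31} × {-9, -1/8, 4/47}) ∪ ({0, 1, …, 31} × [-7/3, 4/47))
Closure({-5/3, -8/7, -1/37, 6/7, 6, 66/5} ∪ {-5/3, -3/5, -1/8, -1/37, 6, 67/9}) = {-5/3, -8/7, -3/5, -1/8, -1/37, 6/7, 6, 67/9, 66/5}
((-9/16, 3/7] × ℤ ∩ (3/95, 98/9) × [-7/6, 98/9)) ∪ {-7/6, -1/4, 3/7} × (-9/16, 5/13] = ({-7/6, -1/4, 3/7} × (-9/16, 5/13]) ∪ ((3/95, 3/7] × {-1, 0, …, 10})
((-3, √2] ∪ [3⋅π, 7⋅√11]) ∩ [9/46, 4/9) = [9/46, 4/9)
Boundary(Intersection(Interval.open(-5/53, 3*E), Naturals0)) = Range(0, 9, 1)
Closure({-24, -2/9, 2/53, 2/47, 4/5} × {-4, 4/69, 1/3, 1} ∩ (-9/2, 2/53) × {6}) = ∅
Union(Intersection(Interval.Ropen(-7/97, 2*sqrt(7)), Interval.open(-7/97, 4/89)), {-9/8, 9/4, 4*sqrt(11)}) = Union({-9/8, 9/4, 4*sqrt(11)}, Interval.open(-7/97, 4/89))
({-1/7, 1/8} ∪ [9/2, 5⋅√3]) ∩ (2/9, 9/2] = {9/2}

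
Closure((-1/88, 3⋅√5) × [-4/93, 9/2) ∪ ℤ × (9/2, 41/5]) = (ℤ × [9/2, 41/5]) ∪ ({-1/88, 3⋅√5} × [-4/93, 9/2]) ∪ ([-1/88, 3⋅√5] × {-4/93, 9/2}) ∪ ((-1/88, 3⋅√5) × [-4/93, 9/2))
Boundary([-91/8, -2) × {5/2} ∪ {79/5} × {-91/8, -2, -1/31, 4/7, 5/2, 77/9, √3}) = ([-91/8, -2] × {5/2}) ∪ ({79/5} × {-91/8, -2, -1/31, 4/7, 5/2, 77/9, √3})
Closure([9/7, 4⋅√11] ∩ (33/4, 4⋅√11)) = [33/4, 4⋅√11]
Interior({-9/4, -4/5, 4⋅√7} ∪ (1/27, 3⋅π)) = (1/27, 3⋅π)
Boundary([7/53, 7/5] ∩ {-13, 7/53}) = {7/53}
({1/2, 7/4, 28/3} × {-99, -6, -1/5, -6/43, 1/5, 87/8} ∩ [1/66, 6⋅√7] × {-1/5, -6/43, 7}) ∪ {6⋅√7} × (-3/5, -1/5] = ({1/2, 7/4, 28/3} × {-1/5, -6/43}) ∪ ({6⋅√7} × (-3/5, -1/5])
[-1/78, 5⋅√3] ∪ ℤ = ℤ ∪ [-1/78, 5⋅√3]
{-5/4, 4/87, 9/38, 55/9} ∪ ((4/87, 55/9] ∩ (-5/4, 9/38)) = {-5/4, 55/9} ∪ [4/87, 9/38]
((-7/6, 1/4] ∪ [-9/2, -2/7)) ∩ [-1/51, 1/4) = [-1/51, 1/4)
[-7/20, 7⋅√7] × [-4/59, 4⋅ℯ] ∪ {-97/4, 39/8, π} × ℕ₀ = ({-97/4, 39/8, π} × ℕ₀) ∪ ([-7/20, 7⋅√7] × [-4/59, 4⋅ℯ])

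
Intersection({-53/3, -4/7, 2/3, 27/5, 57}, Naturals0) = {57}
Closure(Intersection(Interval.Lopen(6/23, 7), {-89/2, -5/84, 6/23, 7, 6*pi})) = {7}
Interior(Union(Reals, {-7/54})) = Reals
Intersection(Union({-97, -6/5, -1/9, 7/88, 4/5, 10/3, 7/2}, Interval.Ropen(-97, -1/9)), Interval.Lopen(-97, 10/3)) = Union({7/88, 4/5, 10/3}, Interval.Lopen(-97, -1/9))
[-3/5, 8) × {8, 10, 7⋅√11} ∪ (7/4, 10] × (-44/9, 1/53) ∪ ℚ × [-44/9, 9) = (ℚ × [-44/9, 9)) ∪ ((7/4, 10] × (-44/9, 1/53)) ∪ ([-3/5, 8) × {8, 10, 7⋅√11})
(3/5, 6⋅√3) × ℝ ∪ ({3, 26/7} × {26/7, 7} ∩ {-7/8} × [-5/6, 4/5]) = (3/5, 6⋅√3) × ℝ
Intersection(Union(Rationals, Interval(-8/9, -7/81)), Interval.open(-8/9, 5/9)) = Union(Intersection(Interval.open(-8/9, 5/9), Rationals), Interval.Lopen(-8/9, -7/81))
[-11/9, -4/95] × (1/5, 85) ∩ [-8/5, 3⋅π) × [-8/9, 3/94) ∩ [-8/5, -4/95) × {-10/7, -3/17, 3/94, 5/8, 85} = ∅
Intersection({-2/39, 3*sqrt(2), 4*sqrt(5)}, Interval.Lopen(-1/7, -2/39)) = {-2/39}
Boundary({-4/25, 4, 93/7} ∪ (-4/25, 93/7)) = {-4/25, 93/7}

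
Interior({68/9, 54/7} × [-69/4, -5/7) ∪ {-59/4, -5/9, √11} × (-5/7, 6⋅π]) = ∅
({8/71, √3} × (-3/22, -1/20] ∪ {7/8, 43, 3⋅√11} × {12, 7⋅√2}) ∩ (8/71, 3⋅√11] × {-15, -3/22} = ∅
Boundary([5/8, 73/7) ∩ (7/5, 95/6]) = {7/5, 73/7}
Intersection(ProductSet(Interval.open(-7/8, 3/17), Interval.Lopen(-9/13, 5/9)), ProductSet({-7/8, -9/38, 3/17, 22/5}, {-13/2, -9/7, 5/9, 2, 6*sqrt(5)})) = ProductSet({-9/38}, {5/9})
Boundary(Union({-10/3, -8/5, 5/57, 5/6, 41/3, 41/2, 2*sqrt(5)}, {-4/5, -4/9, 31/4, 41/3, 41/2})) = {-10/3, -8/5, -4/5, -4/9, 5/57, 5/6, 31/4, 41/3, 41/2, 2*sqrt(5)}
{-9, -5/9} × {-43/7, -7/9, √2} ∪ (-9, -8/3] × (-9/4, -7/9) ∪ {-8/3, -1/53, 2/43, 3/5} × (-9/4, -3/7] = ({-9, -5/9} × {-43/7, -7/9, √2}) ∪ ({-8/3, -1/53, 2/43, 3/5} × (-9/4, -3/7]) ∪ ((-9, -8/3] × (-9/4, -7/9))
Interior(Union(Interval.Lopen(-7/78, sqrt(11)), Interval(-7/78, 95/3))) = Interval.open(-7/78, 95/3)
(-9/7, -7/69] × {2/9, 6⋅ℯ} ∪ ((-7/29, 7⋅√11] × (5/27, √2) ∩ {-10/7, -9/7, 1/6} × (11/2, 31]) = (-9/7, -7/69] × {2/9, 6⋅ℯ}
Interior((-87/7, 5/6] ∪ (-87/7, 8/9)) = (-87/7, 8/9)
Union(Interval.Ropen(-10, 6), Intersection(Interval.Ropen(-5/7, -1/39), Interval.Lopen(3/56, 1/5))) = Interval.Ropen(-10, 6)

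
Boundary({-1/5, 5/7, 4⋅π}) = {-1/5, 5/7, 4⋅π}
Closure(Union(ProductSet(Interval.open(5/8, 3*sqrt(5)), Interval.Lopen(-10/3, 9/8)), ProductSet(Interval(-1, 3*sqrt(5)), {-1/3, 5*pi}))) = Union(ProductSet({5/8, 3*sqrt(5)}, Interval(-10/3, 9/8)), ProductSet(Interval(-1, 3*sqrt(5)), {-1/3, 5*pi}), ProductSet(Interval(5/8, 3*sqrt(5)), {-10/3, 9/8}), ProductSet(Interval.open(5/8, 3*sqrt(5)), Interval.Lopen(-10/3, 9/8)))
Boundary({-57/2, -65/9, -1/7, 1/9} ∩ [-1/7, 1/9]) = {-1/7, 1/9}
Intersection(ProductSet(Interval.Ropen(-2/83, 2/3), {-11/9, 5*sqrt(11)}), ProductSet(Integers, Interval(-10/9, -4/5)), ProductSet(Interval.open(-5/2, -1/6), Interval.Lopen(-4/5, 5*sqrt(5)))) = EmptySet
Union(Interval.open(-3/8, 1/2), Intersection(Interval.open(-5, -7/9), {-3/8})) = Interval.open(-3/8, 1/2)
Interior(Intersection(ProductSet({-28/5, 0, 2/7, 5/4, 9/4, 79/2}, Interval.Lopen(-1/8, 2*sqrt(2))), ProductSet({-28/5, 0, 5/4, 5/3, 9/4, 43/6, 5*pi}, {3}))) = EmptySet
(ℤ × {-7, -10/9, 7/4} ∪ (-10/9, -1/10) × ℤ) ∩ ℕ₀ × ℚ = ℕ₀ × {-7, -10/9, 7/4}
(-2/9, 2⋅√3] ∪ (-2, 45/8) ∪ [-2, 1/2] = [-2, 45/8)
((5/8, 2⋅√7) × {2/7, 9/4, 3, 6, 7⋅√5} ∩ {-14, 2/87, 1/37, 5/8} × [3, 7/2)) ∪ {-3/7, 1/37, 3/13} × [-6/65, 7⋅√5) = {-3/7, 1/37, 3/13} × [-6/65, 7⋅√5)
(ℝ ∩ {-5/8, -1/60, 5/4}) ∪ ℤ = ℤ ∪ {-5/8, -1/60, 5/4}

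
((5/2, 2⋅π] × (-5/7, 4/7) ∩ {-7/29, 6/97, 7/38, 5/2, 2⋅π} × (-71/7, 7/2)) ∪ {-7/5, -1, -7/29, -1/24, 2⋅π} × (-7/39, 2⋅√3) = ({2⋅π} × (-5/7, 4/7)) ∪ ({-7/5, -1, -7/29, -1/24, 2⋅π} × (-7/39, 2⋅√3))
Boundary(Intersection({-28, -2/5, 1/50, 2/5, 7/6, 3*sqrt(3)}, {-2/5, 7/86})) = {-2/5}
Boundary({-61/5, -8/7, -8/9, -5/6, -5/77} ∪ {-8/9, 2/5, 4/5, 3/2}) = {-61/5, -8/7, -8/9, -5/6, -5/77, 2/5, 4/5, 3/2}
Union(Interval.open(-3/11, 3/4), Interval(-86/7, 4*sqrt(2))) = Interval(-86/7, 4*sqrt(2))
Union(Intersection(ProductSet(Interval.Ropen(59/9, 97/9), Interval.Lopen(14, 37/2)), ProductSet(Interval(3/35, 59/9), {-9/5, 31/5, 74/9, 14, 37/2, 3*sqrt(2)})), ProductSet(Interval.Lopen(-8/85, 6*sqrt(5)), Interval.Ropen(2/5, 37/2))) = Union(ProductSet({59/9}, {37/2}), ProductSet(Interval.Lopen(-8/85, 6*sqrt(5)), Interval.Ropen(2/5, 37/2)))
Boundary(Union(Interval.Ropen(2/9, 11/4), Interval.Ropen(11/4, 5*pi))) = {2/9, 5*pi}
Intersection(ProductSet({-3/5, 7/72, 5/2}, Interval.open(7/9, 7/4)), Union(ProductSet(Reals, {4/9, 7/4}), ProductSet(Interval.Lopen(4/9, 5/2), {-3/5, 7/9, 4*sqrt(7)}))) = EmptySet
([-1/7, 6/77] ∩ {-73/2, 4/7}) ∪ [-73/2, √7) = [-73/2, √7)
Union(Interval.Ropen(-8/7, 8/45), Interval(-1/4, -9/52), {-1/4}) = Interval.Ropen(-8/7, 8/45)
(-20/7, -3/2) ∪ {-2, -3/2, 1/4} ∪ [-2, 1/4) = (-20/7, 1/4]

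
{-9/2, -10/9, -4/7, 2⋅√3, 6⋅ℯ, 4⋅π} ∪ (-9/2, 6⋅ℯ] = [-9/2, 6⋅ℯ]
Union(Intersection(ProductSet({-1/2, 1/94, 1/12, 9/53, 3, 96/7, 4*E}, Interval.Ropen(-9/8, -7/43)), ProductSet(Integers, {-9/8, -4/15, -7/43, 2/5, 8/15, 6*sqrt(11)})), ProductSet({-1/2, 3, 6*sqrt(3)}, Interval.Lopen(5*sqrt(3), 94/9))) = Union(ProductSet({3}, {-9/8, -4/15}), ProductSet({-1/2, 3, 6*sqrt(3)}, Interval.Lopen(5*sqrt(3), 94/9)))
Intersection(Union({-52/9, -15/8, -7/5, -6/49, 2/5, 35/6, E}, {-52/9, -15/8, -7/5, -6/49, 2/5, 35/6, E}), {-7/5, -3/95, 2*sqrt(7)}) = {-7/5}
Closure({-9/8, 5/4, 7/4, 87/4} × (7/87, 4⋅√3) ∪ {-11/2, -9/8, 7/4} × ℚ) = ({-11/2, -9/8, 7/4} × ℝ) ∪ ({-9/8, 5/4, 7/4, 87/4} × [7/87, 4⋅√3])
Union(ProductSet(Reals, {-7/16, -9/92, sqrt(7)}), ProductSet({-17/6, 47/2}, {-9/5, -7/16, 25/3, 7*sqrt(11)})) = Union(ProductSet({-17/6, 47/2}, {-9/5, -7/16, 25/3, 7*sqrt(11)}), ProductSet(Reals, {-7/16, -9/92, sqrt(7)}))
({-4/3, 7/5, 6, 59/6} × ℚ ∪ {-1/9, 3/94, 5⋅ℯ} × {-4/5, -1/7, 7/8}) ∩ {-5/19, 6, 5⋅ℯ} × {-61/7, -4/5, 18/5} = ({6} × {-61/7, -4/5, 18/5}) ∪ ({5⋅ℯ} × {-4/5})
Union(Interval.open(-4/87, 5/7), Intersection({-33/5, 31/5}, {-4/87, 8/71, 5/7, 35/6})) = Interval.open(-4/87, 5/7)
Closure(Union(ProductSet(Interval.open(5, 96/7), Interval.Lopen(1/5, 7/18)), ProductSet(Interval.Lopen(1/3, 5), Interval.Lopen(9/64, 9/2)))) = Union(ProductSet({1/3, 5}, Interval(9/64, 9/2)), ProductSet({5, 96/7}, Interval(1/5, 7/18)), ProductSet(Interval(1/3, 5), {9/64, 9/2}), ProductSet(Interval.Lopen(1/3, 5), Interval.Lopen(9/64, 9/2)), ProductSet(Interval(5, 96/7), {1/5, 7/18}), ProductSet(Interval.open(5, 96/7), Interval.Lopen(1/5, 7/18)))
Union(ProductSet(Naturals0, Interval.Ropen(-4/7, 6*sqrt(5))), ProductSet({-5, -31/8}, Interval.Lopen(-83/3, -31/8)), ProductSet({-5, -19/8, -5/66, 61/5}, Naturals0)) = Union(ProductSet({-5, -31/8}, Interval.Lopen(-83/3, -31/8)), ProductSet({-5, -19/8, -5/66, 61/5}, Naturals0), ProductSet(Naturals0, Interval.Ropen(-4/7, 6*sqrt(5))))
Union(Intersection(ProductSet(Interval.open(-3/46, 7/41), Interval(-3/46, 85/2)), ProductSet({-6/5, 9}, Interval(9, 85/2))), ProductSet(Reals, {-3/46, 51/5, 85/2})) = ProductSet(Reals, {-3/46, 51/5, 85/2})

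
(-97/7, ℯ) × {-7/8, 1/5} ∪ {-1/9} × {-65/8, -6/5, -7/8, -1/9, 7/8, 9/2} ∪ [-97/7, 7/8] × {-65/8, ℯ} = ([-97/7, 7/8] × {-65/8, ℯ}) ∪ ((-97/7, ℯ) × {-7/8, 1/5}) ∪ ({-1/9} × {-65/8, -6/5, -7/8, -1/9, 7/8, 9/2})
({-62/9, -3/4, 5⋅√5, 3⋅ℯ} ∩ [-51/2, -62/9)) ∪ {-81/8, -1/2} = {-81/8, -1/2}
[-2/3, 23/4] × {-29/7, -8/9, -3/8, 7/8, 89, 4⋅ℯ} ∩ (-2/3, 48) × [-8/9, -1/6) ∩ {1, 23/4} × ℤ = ∅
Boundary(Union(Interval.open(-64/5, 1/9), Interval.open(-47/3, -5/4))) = {-47/3, 1/9}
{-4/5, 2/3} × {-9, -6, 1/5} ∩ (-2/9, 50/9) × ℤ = {2/3} × {-9, -6}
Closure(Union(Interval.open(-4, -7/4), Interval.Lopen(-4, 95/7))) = Interval(-4, 95/7)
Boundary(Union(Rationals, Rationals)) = Reals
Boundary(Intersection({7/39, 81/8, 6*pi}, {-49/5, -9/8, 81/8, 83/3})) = {81/8}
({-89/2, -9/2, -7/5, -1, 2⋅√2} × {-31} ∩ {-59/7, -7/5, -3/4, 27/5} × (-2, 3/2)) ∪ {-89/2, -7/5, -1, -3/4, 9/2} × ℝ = {-89/2, -7/5, -1, -3/4, 9/2} × ℝ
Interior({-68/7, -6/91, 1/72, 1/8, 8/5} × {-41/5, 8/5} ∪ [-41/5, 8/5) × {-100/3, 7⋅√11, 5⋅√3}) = ∅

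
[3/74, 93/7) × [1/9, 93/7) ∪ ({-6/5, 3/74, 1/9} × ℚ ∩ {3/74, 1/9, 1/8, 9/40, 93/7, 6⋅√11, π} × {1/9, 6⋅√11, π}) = [3/74, 93/7) × [1/9, 93/7)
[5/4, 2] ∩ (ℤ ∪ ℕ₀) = {2}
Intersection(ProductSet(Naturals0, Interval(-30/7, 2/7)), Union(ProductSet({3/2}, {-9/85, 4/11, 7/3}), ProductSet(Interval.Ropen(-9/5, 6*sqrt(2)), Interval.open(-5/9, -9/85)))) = ProductSet(Range(0, 9, 1), Interval.open(-5/9, -9/85))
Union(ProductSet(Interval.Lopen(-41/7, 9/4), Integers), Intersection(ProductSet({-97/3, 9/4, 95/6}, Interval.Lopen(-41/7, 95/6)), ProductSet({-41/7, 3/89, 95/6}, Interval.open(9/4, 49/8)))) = Union(ProductSet({95/6}, Interval.open(9/4, 49/8)), ProductSet(Interval.Lopen(-41/7, 9/4), Integers))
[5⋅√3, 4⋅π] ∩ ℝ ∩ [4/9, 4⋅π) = [5⋅√3, 4⋅π)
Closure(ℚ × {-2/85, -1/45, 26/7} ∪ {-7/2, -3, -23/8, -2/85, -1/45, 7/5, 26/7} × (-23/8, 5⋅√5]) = (ℝ × {-2/85, -1/45, 26/7}) ∪ ({-7/2, -3, -23/8, -2/85, -1/45, 7/5, 26/7} × [-23/8, 5⋅√5])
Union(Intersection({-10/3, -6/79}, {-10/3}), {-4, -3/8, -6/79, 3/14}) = {-4, -10/3, -3/8, -6/79, 3/14}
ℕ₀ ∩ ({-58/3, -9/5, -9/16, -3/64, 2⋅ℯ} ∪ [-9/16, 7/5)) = {0, 1}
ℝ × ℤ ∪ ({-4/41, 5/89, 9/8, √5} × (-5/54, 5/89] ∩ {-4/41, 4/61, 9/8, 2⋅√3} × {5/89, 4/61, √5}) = (ℝ × ℤ) ∪ ({-4/41, 9/8} × {5/89})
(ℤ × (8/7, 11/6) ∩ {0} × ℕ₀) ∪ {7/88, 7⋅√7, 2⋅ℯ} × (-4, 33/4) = {7/88, 7⋅√7, 2⋅ℯ} × (-4, 33/4)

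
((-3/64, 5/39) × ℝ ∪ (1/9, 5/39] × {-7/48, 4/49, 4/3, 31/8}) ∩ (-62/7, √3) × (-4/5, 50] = ((-3/64, 5/39) × (-4/5, 50]) ∪ ((1/9, 5/39] × {-7/48, 4/49, 4/3, 31/8})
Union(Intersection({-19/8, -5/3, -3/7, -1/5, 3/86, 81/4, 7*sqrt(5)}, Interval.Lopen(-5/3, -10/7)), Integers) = Integers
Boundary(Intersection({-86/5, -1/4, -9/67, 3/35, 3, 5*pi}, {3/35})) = {3/35}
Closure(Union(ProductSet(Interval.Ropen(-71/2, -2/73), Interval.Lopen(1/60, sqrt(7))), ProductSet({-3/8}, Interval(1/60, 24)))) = Union(ProductSet({-3/8}, Interval(1/60, 24)), ProductSet({-71/2, -2/73}, Interval(1/60, sqrt(7))), ProductSet(Interval(-71/2, -2/73), {1/60, sqrt(7)}), ProductSet(Interval.Ropen(-71/2, -2/73), Interval.Lopen(1/60, sqrt(7))))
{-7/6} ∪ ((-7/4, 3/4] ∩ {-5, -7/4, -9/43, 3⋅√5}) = {-7/6, -9/43}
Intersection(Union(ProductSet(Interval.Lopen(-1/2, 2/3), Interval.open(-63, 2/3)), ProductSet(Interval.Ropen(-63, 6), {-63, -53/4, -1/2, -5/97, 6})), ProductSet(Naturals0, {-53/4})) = ProductSet(Union(Range(0, 1, 1), Range(0, 6, 1)), {-53/4})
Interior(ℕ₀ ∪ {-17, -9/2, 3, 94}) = ∅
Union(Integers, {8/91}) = Union({8/91}, Integers)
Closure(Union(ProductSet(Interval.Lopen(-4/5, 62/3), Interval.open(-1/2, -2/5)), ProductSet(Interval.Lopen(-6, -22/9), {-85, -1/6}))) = Union(ProductSet({-4/5, 62/3}, Interval(-1/2, -2/5)), ProductSet(Interval(-6, -22/9), {-85, -1/6}), ProductSet(Interval(-4/5, 62/3), {-1/2, -2/5}), ProductSet(Interval.Lopen(-4/5, 62/3), Interval.open(-1/2, -2/5)))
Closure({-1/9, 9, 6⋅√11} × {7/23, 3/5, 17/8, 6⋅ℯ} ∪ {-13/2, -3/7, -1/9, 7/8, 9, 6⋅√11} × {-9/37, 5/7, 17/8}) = ({-1/9, 9, 6⋅√11} × {7/23, 3/5, 17/8, 6⋅ℯ}) ∪ ({-13/2, -3/7, -1/9, 7/8, 9, 6⋅√11} × {-9/37, 5/7, 17/8})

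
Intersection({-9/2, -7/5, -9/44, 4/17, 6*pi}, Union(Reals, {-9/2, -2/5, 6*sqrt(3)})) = {-9/2, -7/5, -9/44, 4/17, 6*pi}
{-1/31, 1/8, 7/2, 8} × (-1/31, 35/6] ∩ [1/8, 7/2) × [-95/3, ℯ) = {1/8} × (-1/31, ℯ)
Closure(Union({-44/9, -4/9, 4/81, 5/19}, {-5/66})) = {-44/9, -4/9, -5/66, 4/81, 5/19}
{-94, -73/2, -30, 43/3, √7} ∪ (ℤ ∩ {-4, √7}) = {-94, -73/2, -30, -4, 43/3, √7}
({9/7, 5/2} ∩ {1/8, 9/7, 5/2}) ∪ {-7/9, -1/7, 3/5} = {-7/9, -1/7, 3/5, 9/7, 5/2}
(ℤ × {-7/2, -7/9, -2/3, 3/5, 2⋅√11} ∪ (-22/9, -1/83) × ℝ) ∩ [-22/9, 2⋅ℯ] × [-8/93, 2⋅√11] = ({-2, -1, …, 5} × {3/5, 2⋅√11}) ∪ ((-22/9, -1/83) × [-8/93, 2⋅√11])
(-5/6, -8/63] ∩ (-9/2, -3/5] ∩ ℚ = ℚ ∩ (-5/6, -3/5]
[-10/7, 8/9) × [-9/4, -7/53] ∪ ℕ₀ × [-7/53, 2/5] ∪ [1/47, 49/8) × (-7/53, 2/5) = (ℕ₀ × [-7/53, 2/5]) ∪ ([-10/7, 8/9) × [-9/4, -7/53]) ∪ ([1/47, 49/8) × (-7/53, 2/5))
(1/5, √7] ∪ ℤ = ℤ ∪ (1/5, √7]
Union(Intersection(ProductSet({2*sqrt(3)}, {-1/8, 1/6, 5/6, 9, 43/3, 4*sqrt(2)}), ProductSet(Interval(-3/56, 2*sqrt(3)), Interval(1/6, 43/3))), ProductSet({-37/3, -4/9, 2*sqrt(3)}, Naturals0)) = Union(ProductSet({2*sqrt(3)}, {1/6, 5/6, 9, 43/3, 4*sqrt(2)}), ProductSet({-37/3, -4/9, 2*sqrt(3)}, Naturals0))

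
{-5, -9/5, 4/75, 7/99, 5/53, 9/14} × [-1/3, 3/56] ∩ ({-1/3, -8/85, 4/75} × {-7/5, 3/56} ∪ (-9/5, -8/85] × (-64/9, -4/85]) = {4/75} × {3/56}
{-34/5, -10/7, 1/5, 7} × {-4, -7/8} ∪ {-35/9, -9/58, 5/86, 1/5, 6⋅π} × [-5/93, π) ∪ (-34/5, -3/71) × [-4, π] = ({-34/5, -10/7, 1/5, 7} × {-4, -7/8}) ∪ ((-34/5, -3/71) × [-4, π]) ∪ ({-35/9, -9/58, 5/86, 1/5, 6⋅π} × [-5/93, π))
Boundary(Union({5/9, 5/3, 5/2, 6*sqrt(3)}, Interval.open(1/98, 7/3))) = {1/98, 7/3, 5/2, 6*sqrt(3)}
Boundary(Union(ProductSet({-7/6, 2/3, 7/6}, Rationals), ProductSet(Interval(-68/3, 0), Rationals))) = ProductSet(Union({2/3, 7/6}, Interval(-68/3, 0)), Reals)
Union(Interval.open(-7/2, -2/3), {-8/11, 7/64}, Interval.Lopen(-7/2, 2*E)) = Interval.Lopen(-7/2, 2*E)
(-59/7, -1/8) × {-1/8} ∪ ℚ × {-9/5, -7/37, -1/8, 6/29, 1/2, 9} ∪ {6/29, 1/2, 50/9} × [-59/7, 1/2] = ((-59/7, -1/8) × {-1/8}) ∪ (ℚ × {-9/5, -7/37, -1/8, 6/29, 1/2, 9}) ∪ ({6/29, 1/2, 50/9} × [-59/7, 1/2])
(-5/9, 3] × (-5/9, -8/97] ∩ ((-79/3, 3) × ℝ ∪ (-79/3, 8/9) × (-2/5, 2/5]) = (-5/9, 3) × (-5/9, -8/97]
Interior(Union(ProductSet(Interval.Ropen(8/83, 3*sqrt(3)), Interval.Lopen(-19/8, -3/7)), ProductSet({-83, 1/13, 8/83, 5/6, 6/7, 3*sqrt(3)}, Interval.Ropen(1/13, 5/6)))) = ProductSet(Interval.open(8/83, 3*sqrt(3)), Interval.open(-19/8, -3/7))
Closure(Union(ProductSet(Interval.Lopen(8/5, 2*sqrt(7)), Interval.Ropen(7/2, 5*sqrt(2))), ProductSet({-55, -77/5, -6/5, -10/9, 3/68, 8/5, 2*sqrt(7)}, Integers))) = Union(ProductSet({8/5, 2*sqrt(7)}, Interval(7/2, 5*sqrt(2))), ProductSet({-55, -77/5, -6/5, -10/9, 3/68, 8/5, 2*sqrt(7)}, Integers), ProductSet(Interval(8/5, 2*sqrt(7)), {7/2, 5*sqrt(2)}), ProductSet(Interval.Lopen(8/5, 2*sqrt(7)), Interval.Ropen(7/2, 5*sqrt(2))))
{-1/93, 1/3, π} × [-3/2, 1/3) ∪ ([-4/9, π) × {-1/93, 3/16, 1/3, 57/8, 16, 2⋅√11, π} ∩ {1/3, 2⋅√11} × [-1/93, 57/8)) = ({-1/93, 1/3, π} × [-3/2, 1/3)) ∪ ({1/3} × {-1/93, 3/16, 1/3, 2⋅√11, π})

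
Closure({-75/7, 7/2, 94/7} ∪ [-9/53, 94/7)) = {-75/7} ∪ [-9/53, 94/7]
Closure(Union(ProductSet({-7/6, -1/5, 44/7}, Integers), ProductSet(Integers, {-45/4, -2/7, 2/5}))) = Union(ProductSet({-7/6, -1/5, 44/7}, Integers), ProductSet(Integers, {-45/4, -2/7, 2/5}))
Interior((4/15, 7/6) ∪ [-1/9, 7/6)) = (-1/9, 7/6)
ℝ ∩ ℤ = ℤ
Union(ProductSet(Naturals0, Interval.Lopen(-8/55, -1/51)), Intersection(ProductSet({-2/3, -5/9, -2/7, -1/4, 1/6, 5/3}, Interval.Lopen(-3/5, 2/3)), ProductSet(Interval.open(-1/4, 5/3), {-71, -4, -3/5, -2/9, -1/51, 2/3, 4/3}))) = Union(ProductSet({1/6}, {-2/9, -1/51, 2/3}), ProductSet(Naturals0, Interval.Lopen(-8/55, -1/51)))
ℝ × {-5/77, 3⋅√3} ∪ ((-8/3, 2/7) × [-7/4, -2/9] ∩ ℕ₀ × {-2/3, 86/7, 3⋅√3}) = ({0} × {-2/3}) ∪ (ℝ × {-5/77, 3⋅√3})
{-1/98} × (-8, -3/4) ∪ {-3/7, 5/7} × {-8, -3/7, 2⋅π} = ({-1/98} × (-8, -3/4)) ∪ ({-3/7, 5/7} × {-8, -3/7, 2⋅π})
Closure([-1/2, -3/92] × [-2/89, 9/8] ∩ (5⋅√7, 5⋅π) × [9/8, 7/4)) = ∅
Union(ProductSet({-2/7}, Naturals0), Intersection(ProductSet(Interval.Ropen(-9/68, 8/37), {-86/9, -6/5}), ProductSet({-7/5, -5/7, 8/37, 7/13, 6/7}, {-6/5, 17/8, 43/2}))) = ProductSet({-2/7}, Naturals0)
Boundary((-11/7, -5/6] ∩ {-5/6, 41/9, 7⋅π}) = {-5/6}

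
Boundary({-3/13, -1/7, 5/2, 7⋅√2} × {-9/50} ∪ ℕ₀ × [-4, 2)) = (ℕ₀ × [-4, 2]) ∪ ({-3/13, -1/7, 5/2, 7⋅√2} × {-9/50})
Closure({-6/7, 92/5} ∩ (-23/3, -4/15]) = {-6/7}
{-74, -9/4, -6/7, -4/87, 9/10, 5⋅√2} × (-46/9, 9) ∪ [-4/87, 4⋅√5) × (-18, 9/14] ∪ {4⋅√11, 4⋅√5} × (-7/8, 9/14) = ([-4/87, 4⋅√5) × (-18, 9/14]) ∪ ({4⋅√11, 4⋅√5} × (-7/8, 9/14)) ∪ ({-74, -9/4, -6/7, -4/87, 9/10, 5⋅√2} × (-46/9, 9))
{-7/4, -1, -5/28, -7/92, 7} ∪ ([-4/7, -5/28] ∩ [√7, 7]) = {-7/4, -1, -5/28, -7/92, 7}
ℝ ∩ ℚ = ℚ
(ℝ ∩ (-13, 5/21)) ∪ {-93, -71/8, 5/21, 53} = {-93, 53} ∪ (-13, 5/21]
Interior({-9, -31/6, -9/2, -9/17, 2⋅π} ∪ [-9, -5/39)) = (-9, -5/39)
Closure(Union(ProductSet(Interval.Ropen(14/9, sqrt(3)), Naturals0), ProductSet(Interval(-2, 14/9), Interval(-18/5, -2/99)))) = Union(ProductSet(Interval(-2, 14/9), Interval(-18/5, -2/99)), ProductSet(Interval(14/9, sqrt(3)), Union(Complement(Naturals0, Interval.open(-18/5, -2/99)), Naturals0)), ProductSet(Interval.Ropen(14/9, sqrt(3)), Naturals0))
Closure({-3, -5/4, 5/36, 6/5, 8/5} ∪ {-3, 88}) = {-3, -5/4, 5/36, 6/5, 8/5, 88}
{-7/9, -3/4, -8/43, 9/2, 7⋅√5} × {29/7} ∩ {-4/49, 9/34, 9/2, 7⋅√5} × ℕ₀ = ∅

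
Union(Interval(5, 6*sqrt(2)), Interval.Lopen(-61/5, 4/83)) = Union(Interval.Lopen(-61/5, 4/83), Interval(5, 6*sqrt(2)))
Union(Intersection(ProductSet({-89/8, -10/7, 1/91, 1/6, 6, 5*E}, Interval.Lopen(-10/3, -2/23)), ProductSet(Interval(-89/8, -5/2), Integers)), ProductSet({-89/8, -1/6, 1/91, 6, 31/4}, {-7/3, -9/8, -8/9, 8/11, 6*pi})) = Union(ProductSet({-89/8}, Range(-3, 0, 1)), ProductSet({-89/8, -1/6, 1/91, 6, 31/4}, {-7/3, -9/8, -8/9, 8/11, 6*pi}))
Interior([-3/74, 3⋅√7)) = (-3/74, 3⋅√7)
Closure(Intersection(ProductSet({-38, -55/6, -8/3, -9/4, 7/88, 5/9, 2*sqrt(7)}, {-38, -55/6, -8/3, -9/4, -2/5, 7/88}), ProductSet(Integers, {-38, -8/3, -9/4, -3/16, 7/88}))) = ProductSet({-38}, {-38, -8/3, -9/4, 7/88})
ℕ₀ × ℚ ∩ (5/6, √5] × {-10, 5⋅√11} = {1, 2} × {-10}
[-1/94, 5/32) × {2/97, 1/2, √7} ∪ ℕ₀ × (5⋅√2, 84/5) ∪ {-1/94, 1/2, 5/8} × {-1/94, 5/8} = ({-1/94, 1/2, 5/8} × {-1/94, 5/8}) ∪ (ℕ₀ × (5⋅√2, 84/5)) ∪ ([-1/94, 5/32) × {2/97, 1/2, √7})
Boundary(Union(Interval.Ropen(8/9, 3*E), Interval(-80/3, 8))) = {-80/3, 3*E}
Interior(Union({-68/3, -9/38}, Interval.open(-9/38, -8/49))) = Interval.open(-9/38, -8/49)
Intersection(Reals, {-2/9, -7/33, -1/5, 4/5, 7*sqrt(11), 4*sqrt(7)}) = {-2/9, -7/33, -1/5, 4/5, 7*sqrt(11), 4*sqrt(7)}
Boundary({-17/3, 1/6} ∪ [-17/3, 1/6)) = {-17/3, 1/6}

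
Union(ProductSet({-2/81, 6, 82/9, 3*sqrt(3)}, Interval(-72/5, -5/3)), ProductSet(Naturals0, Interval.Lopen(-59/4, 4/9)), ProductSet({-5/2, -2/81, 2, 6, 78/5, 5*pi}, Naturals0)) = Union(ProductSet({-2/81, 6, 82/9, 3*sqrt(3)}, Interval(-72/5, -5/3)), ProductSet({-5/2, -2/81, 2, 6, 78/5, 5*pi}, Naturals0), ProductSet(Naturals0, Interval.Lopen(-59/4, 4/9)))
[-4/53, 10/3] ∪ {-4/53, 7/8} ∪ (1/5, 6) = [-4/53, 6)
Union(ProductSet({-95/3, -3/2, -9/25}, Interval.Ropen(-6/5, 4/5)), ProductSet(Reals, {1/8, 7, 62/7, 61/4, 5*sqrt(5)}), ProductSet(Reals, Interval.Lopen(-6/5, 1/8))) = Union(ProductSet({-95/3, -3/2, -9/25}, Interval.Ropen(-6/5, 4/5)), ProductSet(Reals, Union({7, 62/7, 61/4, 5*sqrt(5)}, Interval.Lopen(-6/5, 1/8))))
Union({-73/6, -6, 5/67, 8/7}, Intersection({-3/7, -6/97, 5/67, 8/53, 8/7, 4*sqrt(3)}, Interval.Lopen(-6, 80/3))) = {-73/6, -6, -3/7, -6/97, 5/67, 8/53, 8/7, 4*sqrt(3)}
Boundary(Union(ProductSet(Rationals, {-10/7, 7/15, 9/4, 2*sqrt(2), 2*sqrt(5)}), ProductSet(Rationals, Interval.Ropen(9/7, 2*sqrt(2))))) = ProductSet(Reals, Union({-10/7, 7/15, 2*sqrt(5)}, Interval(9/7, 2*sqrt(2))))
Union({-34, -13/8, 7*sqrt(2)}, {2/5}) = {-34, -13/8, 2/5, 7*sqrt(2)}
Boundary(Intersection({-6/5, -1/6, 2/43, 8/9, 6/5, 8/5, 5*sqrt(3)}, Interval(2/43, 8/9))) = {2/43, 8/9}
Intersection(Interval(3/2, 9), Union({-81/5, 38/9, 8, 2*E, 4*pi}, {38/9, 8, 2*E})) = {38/9, 8, 2*E}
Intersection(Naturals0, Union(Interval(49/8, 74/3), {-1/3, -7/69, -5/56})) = Range(7, 25, 1)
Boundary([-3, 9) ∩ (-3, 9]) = {-3, 9}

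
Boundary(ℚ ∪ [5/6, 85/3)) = (-∞, 5/6] ∪ [85/3, ∞)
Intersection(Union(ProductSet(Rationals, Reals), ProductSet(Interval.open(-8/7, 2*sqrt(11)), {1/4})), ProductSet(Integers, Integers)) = ProductSet(Integers, Integers)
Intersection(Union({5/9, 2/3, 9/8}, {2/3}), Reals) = {5/9, 2/3, 9/8}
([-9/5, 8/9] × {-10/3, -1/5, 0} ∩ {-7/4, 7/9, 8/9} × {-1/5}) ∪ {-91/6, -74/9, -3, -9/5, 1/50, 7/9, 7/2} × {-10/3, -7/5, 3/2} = ({-7/4, 7/9, 8/9} × {-1/5}) ∪ ({-91/6, -74/9, -3, -9/5, 1/50, 7/9, 7/2} × {-10/3, -7/5, 3/2})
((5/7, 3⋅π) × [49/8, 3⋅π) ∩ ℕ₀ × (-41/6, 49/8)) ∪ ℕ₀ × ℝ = ℕ₀ × ℝ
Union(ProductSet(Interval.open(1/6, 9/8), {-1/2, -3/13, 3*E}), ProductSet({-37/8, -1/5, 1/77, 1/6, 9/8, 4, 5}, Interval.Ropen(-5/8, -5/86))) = Union(ProductSet({-37/8, -1/5, 1/77, 1/6, 9/8, 4, 5}, Interval.Ropen(-5/8, -5/86)), ProductSet(Interval.open(1/6, 9/8), {-1/2, -3/13, 3*E}))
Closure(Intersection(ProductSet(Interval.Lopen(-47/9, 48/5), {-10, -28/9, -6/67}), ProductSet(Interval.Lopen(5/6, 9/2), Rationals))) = ProductSet(Interval(5/6, 9/2), {-10, -28/9, -6/67})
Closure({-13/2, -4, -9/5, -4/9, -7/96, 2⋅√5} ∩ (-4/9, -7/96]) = {-7/96}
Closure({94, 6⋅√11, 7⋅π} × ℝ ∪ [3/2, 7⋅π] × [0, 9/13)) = ({94, 6⋅√11, 7⋅π} × ℝ) ∪ ([3/2, 7⋅π] × [0, 9/13])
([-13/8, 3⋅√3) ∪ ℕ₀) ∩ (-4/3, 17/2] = (-4/3, 3⋅√3) ∪ {0, 1, …, 8}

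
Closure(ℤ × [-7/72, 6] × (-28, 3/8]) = ℤ × [-7/72, 6] × [-28, 3/8]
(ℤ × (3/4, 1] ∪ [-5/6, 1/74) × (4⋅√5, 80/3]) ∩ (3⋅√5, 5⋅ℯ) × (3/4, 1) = {7, 8, …, 13} × (3/4, 1)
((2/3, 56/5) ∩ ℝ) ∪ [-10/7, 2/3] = [-10/7, 56/5)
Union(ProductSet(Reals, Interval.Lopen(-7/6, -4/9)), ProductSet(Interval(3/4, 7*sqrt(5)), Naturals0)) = Union(ProductSet(Interval(3/4, 7*sqrt(5)), Naturals0), ProductSet(Reals, Interval.Lopen(-7/6, -4/9)))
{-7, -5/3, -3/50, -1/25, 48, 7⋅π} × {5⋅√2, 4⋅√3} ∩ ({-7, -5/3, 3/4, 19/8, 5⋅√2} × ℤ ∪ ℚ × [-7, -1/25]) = ∅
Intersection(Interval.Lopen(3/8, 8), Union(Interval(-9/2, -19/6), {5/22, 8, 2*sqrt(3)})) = {8, 2*sqrt(3)}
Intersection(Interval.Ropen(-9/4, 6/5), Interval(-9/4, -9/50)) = Interval(-9/4, -9/50)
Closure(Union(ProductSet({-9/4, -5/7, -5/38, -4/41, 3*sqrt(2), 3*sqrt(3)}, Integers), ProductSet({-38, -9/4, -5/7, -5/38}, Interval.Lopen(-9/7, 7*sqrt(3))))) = Union(ProductSet({-38, -9/4, -5/7, -5/38}, Interval(-9/7, 7*sqrt(3))), ProductSet({-9/4, -5/7, -5/38, -4/41, 3*sqrt(2), 3*sqrt(3)}, Integers))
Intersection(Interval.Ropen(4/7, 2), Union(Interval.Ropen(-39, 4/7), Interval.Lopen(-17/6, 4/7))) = {4/7}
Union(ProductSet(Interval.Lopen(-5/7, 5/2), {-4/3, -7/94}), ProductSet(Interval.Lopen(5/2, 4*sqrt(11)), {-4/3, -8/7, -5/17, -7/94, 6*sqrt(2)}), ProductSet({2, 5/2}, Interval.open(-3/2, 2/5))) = Union(ProductSet({2, 5/2}, Interval.open(-3/2, 2/5)), ProductSet(Interval.Lopen(-5/7, 5/2), {-4/3, -7/94}), ProductSet(Interval.Lopen(5/2, 4*sqrt(11)), {-4/3, -8/7, -5/17, -7/94, 6*sqrt(2)}))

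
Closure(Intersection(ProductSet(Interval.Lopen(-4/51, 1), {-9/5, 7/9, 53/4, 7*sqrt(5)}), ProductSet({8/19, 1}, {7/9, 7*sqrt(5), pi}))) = ProductSet({8/19, 1}, {7/9, 7*sqrt(5)})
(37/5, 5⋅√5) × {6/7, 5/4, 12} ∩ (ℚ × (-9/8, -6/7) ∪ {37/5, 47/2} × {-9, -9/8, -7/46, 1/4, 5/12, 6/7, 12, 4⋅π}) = ∅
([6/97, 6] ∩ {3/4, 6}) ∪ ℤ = ℤ ∪ {3/4}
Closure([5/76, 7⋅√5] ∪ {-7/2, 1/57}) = {-7/2, 1/57} ∪ [5/76, 7⋅√5]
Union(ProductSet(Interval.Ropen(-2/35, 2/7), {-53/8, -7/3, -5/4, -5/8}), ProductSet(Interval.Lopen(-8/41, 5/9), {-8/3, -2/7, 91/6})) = Union(ProductSet(Interval.Lopen(-8/41, 5/9), {-8/3, -2/7, 91/6}), ProductSet(Interval.Ropen(-2/35, 2/7), {-53/8, -7/3, -5/4, -5/8}))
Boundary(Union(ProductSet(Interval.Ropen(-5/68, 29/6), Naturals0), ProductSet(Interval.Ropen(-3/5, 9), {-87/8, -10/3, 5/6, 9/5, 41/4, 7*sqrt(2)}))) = Union(ProductSet(Interval(-3/5, 9), {-87/8, -10/3, 5/6, 9/5, 41/4, 7*sqrt(2)}), ProductSet(Interval(-5/68, 29/6), Naturals0))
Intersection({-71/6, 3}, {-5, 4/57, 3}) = {3}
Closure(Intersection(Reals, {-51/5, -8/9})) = {-51/5, -8/9}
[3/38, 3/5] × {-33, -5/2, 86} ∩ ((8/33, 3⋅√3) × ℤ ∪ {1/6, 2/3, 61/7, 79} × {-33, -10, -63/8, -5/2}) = ({1/6} × {-33, -5/2}) ∪ ((8/33, 3/5] × {-33, 86})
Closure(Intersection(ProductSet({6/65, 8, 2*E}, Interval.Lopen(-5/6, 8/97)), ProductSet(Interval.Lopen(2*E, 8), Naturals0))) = ProductSet({8}, Range(0, 1, 1))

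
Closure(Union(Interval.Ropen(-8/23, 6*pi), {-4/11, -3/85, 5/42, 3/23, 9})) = Union({-4/11}, Interval(-8/23, 6*pi))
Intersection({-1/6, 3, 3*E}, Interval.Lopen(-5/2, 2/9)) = {-1/6}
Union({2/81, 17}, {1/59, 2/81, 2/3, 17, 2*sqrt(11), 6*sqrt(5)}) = {1/59, 2/81, 2/3, 17, 2*sqrt(11), 6*sqrt(5)}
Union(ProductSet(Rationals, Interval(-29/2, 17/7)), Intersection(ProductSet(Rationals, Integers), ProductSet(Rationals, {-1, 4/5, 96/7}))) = ProductSet(Rationals, Interval(-29/2, 17/7))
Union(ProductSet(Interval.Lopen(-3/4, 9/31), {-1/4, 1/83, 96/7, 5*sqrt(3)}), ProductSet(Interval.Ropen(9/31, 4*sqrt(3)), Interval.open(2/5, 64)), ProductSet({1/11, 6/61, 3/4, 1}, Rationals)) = Union(ProductSet({1/11, 6/61, 3/4, 1}, Rationals), ProductSet(Interval.Lopen(-3/4, 9/31), {-1/4, 1/83, 96/7, 5*sqrt(3)}), ProductSet(Interval.Ropen(9/31, 4*sqrt(3)), Interval.open(2/5, 64)))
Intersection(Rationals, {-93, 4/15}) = {-93, 4/15}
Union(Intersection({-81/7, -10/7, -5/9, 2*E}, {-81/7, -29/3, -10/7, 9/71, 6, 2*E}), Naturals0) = Union({-81/7, -10/7, 2*E}, Naturals0)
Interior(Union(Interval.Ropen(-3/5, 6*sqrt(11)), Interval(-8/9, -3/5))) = Interval.open(-8/9, 6*sqrt(11))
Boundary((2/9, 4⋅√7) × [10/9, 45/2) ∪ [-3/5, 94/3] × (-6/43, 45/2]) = ({-3/5, 94/3} × [-6/43, 45/2]) ∪ ([-3/5, 94/3] × {-6/43, 45/2})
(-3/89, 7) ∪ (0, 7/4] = (-3/89, 7)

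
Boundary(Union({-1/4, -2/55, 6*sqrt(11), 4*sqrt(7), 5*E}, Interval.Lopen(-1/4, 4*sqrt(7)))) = {-1/4, 6*sqrt(11), 4*sqrt(7), 5*E}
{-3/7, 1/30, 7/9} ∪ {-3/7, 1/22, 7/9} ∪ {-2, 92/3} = {-2, -3/7, 1/30, 1/22, 7/9, 92/3}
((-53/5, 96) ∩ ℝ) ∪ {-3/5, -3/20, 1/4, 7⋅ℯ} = (-53/5, 96)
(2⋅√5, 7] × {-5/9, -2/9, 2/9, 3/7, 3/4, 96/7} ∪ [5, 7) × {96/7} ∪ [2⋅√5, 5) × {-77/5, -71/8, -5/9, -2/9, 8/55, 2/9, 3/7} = ((2⋅√5, 7] × {-5/9, -2/9, 2/9, 3/7, 3/4, 96/7}) ∪ ([2⋅√5, 5) × {-77/5, -71/8, -5/9, -2/9, 8/55, 2/9, 3/7})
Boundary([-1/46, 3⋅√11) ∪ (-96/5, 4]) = {-96/5, 3⋅√11}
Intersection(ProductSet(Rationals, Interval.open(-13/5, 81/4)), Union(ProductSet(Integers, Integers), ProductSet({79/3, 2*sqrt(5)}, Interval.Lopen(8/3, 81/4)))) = Union(ProductSet({79/3}, Interval.open(8/3, 81/4)), ProductSet(Integers, Range(-2, 21, 1)))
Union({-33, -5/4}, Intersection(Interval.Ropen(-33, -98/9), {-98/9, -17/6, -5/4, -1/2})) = {-33, -5/4}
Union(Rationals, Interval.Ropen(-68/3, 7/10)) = Union(Interval(-68/3, 7/10), Rationals)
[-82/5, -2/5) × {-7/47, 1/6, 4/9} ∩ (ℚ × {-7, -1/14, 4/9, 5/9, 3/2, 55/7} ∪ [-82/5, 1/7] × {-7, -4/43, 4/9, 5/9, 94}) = [-82/5, -2/5) × {4/9}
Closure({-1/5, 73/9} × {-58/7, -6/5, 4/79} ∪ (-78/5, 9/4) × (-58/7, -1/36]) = ({-1/5, 73/9} × {-58/7, -6/5, 4/79}) ∪ ({-78/5, 9/4} × [-58/7, -1/36]) ∪ ([-78/5, 9/4] × {-58/7, -1/36}) ∪ ((-78/5, 9/4) × (-58/7, -1/36])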